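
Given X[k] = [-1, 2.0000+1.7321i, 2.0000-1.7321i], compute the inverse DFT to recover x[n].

x[n] = (1/3) Σ(k=0 to 2) X[k] · e^(2πikn/3)

Computing each x[n]:
x[0] = 1
x[1] = -2
x[2] = 0

x = [1, -2, 0]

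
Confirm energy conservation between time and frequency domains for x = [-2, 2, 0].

Time domain:
Σ|x[n]|² = |-2|² + |2|² + |0|² = 8.0000

Frequency domain:
(1/3)Σ|X[k]|² = (1/3)(|0|² + |-3.0000-1.7321i|² + |-3.0000+1.7321i|²) = (1/3)·24.0000 = 8.0000

Both sides agree, confirming Parseval's theorem.

Σ|x[n]|² = (1/N)Σ|X[k]|² = 8.0000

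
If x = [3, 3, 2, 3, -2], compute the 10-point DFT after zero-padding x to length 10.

Original 5-point DFT: [9, -0.7361-4.1675i, 3.7361-3.8900i, 3.7361+3.8900i, -0.7361+4.1675i]
Zero-padded 10-point DFT provides frequency interpolation.

DFT_10([x, 0, ...]) = [9, 6.7361-5.3431i, -0.7361-4.1675i, 2.2639+1.9879i, 3.7361-3.8900i, -3, 3.7361+3.8900i, 2.2639-1.9879i, -0.7361+4.1675i, 6.7361+5.3431i]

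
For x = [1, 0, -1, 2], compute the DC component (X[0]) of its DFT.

X[0] = Σ(n=0 to 3) x[n] · ω_4^0 = Σ x[n]
= (1) + (0) + (-1) + (2)

X[0] = 2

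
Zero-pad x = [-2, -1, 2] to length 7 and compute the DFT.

Original 3-point DFT: [-1, -2.5000+2.5981i, -2.5000-2.5981i]
Zero-padded 7-point DFT provides frequency interpolation.

DFT_7([x, 0, ...]) = [-1, -3.0685-1.1680i, -3.5794+1.8427i, 0.1479+1.9975i, 0.1479-1.9975i, -3.5794-1.8427i, -3.0685+1.1680i]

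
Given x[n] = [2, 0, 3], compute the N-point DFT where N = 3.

X[k] = Σ(n=0 to 2) x[n] · ω_3^(nk)
where ω_3 = e^(-2πi/3)

Computing each X[k]:
X[0] = 5
X[1] = 0.5000+2.5981i
X[2] = 0.5000-2.5981i

X = [5, 0.5000+2.5981i, 0.5000-2.5981i]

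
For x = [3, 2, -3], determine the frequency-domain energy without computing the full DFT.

Parseval: Σ|x[n]|² = (1/N)Σ|X[k]|², so Σ|X[k]|² = N·Σ|x[n]|² = 3·22.0000

Σ|X[k]|² = N·Σ|x[n]|² = 3·22.0000 = 66.0000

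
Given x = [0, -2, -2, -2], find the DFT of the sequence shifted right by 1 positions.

Time shift by 1: X_shifted[k] = ω_4^(1k) · X[k]
Shifted x = [-2, 0, -2, -2]

DFT(x[n-1]) = [-6, -2i, -2, 2i]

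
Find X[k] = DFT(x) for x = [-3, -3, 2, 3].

X[k] = Σ(n=0 to 3) x[n] · ω_4^(nk)
where ω_4 = e^(-2πi/4)

Computing each X[k]:
X[0] = -1
X[1] = -5+6i
X[2] = -1
X[3] = -5-6i

X = [-1, -5+6i, -1, -5-6i]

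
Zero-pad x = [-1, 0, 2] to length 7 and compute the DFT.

Original 3-point DFT: [1, -2.0000+1.7321i, -2.0000-1.7321i]
Zero-padded 7-point DFT provides frequency interpolation.

DFT_7([x, 0, ...]) = [1, -1.4450-1.9499i, -2.8019+0.8678i, 0.2470+1.5637i, 0.2470-1.5637i, -2.8019-0.8678i, -1.4450+1.9499i]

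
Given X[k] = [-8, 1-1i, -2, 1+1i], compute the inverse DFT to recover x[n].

x[n] = (1/4) Σ(k=0 to 3) X[k] · e^(2πikn/4)

Computing each x[n]:
x[0] = -2
x[1] = -1
x[2] = -3
x[3] = -2

x = [-2, -1, -3, -2]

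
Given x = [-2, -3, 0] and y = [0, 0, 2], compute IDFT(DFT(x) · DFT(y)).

(x ⊛ y)[n] = Σ(m=0 to 2) x[m] · y[(n-m) mod 3]

Computing each output sample:
(x ⊛ y)[0] = -6
(x ⊛ y)[1] = 0
(x ⊛ y)[2] = -4

x ⊛ y = [-6, 0, -4]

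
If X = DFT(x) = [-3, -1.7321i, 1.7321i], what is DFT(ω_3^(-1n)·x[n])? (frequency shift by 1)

Modulation property: DFT(ω_3^(-1n)·x[n]) = X[(k-1) mod 3], so circularly shift X by 1 positions.

X[k-1] = [1.7321i, -3, -1.7321i]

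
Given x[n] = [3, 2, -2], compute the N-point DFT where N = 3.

X[k] = Σ(n=0 to 2) x[n] · ω_3^(nk)
where ω_3 = e^(-2πi/3)

Computing each X[k]:
X[0] = 3
X[1] = 3.0000-3.4641i
X[2] = 3.0000+3.4641i

X = [3, 3.0000-3.4641i, 3.0000+3.4641i]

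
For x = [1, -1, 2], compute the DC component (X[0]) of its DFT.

X[0] = Σ(n=0 to 2) x[n] · ω_3^0 = Σ x[n]
= (1) + (-1) + (2)

X[0] = 2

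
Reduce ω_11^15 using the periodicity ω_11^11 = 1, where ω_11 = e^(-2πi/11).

Since ω_11^11 = 1, powers reduce modulo 11.
15 mod 11 = 4
So ω_11^15 = ω_11^4 = e^(-2πi·4/11)

ω_11^15 = ω_11^4 = -0.6549-0.7557i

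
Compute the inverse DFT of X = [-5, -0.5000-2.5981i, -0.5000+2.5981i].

x[n] = (1/3) Σ(k=0 to 2) X[k] · e^(2πikn/3)

Computing each x[n]:
x[0] = -2
x[1] = 0
x[2] = -3

x = [-2, 0, -3]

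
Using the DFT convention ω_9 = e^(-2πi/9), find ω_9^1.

ω_9^1 = e^(-2πi·1/9)
= cos(-2π·1/9) + i·sin(-2π·1/9)
= cos(-2π/9) + i·sin(-2π/9)

ω_9^1 = cos(-2π/9) + i·sin(-2π/9) = 0.7660-0.6428i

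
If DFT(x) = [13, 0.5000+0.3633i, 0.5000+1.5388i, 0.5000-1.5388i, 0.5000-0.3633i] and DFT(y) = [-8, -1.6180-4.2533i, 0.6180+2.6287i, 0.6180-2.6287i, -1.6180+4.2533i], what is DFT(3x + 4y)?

By linearity: DFT(3x + 4y) = 3·DFT(x) + 4·DFT(y)
= 3·[13, 0.5000+0.3633i, 0.5000+1.5388i, 0.5000-1.5388i, 0.5000-0.3633i] + 4·[-8, -1.6180-4.2533i, 0.6180+2.6287i, 0.6180-2.6287i, -1.6180+4.2533i]

Computing element-wise:
Z[0] = 3·(13) + 4·(-8) = 7
Z[1] = 3·(0.5000+0.3633i) + 4·(-1.6180-4.2533i) = -4.9720-15.9233i
Z[2] = 3·(0.5000+1.5388i) + 4·(0.6180+2.6287i) = 3.9720+15.1312i
Z[3] = 3·(0.5000-1.5388i) + 4·(0.6180-2.6287i) = 3.9720-15.1312i
Z[4] = 3·(0.5000-0.3633i) + 4·(-1.6180+4.2533i) = -4.9720+15.9233i

DFT(3x + 4y) = 3·X + 4·Y = [7, -4.9720-15.9233i, 3.9720+15.1312i, 3.9720-15.1312i, -4.9720+15.9233i]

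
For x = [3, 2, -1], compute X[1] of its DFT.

X[1] = Σ(n=0 to 2) x[n] · ω_3^(1n) where ω_3 = e^(-2πi/3)
= (3)·ω_3^0 + (2)·ω_3^1 + (-1)·ω_3^2

X[1] = 2.5000-2.5981i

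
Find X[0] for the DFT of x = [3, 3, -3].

X[0] = Σ(n=0 to 2) x[n] · ω_3^0 = Σ x[n]
= (3) + (3) + (-3)

X[0] = 3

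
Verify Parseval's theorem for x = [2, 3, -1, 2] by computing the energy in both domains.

Time domain:
Σ|x[n]|² = |2|² + |3|² + |-1|² + |2|² = 18.0000

Frequency domain:
(1/4)Σ|X[k]|² = (1/4)(|6|² + |3-1i|² + |-4|² + |3+1i|²) = (1/4)·72.0000 = 18.0000

Both sides agree, confirming Parseval's theorem.

Σ|x[n]|² = (1/N)Σ|X[k]|² = 18.0000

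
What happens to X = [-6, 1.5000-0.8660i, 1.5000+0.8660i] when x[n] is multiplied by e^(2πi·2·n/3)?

Modulation property: DFT(ω_3^(-2n)·x[n]) = X[(k-2) mod 3], so circularly shift X by 2 positions.

X[k-2] = [1.5000-0.8660i, 1.5000+0.8660i, -6]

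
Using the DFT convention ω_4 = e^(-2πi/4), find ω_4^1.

ω_4^1 = e^(-2πi·1/4)
= cos(-2π·1/4) + i·sin(-2π·1/4)
= cos(-2π/4) + i·sin(-2π/4)

ω_4^1 = cos(-2π/4) + i·sin(-2π/4) = -1i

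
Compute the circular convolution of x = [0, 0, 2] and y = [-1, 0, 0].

(x ⊛ y)[n] = Σ(m=0 to 2) x[m] · y[(n-m) mod 3]

Computing each output sample:
(x ⊛ y)[0] = 0
(x ⊛ y)[1] = 0
(x ⊛ y)[2] = -2

x ⊛ y = [0, 0, -2]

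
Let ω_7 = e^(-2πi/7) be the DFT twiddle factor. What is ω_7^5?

ω_7^5 = e^(-2πi·5/7)
= cos(-2π·5/7) + i·sin(-2π·5/7)
= cos(-10π/7) + i·sin(-10π/7)

ω_7^5 = cos(-10π/7) + i·sin(-10π/7) = -0.2225+0.9749i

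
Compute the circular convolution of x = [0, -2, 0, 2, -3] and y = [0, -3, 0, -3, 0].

(x ⊛ y)[n] = Σ(m=0 to 4) x[m] · y[(n-m) mod 5]

Computing each output sample:
(x ⊛ y)[0] = 9
(x ⊛ y)[1] = -6
(x ⊛ y)[2] = 15
(x ⊛ y)[3] = 0
(x ⊛ y)[4] = 0

x ⊛ y = [9, -6, 15, 0, 0]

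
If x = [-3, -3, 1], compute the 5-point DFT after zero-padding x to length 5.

Original 3-point DFT: [-5, -2.0000+3.4641i, -2.0000-3.4641i]
Zero-padded 5-point DFT provides frequency interpolation.

DFT_5([x, 0, ...]) = [-5, -4.7361+2.2654i, -0.2639+2.7144i, -0.2639-2.7144i, -4.7361-2.2654i]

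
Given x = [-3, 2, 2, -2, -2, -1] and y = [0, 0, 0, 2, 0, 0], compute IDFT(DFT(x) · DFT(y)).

(x ⊛ y)[n] = Σ(m=0 to 5) x[m] · y[(n-m) mod 6]

Computing each output sample:
(x ⊛ y)[0] = -4
(x ⊛ y)[1] = -4
(x ⊛ y)[2] = -2
(x ⊛ y)[3] = -6
(x ⊛ y)[4] = 4
(x ⊛ y)[5] = 4

x ⊛ y = [-4, -4, -2, -6, 4, 4]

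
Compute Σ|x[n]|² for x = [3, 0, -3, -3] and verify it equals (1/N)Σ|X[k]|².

Time domain:
Σ|x[n]|² = |3|² + |0|² + |-3|² + |-3|² = 27.0000

Frequency domain:
(1/4)Σ|X[k]|² = (1/4)(|-3|² + |6-3i|² + |3|² + |6+3i|²) = (1/4)·108.0000 = 27.0000

Both sides agree, confirming Parseval's theorem.

Σ|x[n]|² = (1/N)Σ|X[k]|² = 27.0000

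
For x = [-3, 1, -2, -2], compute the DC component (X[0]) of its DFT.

X[0] = Σ(n=0 to 3) x[n] · ω_4^0 = Σ x[n]
= (-3) + (1) + (-2) + (-2)

X[0] = -6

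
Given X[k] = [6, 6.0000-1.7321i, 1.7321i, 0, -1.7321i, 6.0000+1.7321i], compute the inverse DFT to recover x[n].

x[n] = (1/6) Σ(k=0 to 5) X[k] · e^(2πikn/6)

Computing each x[n]:
x[0] = 3
x[1] = 2
x[2] = 1
x[3] = -1
x[4] = -1
x[5] = 2

x = [3, 2, 1, -1, -1, 2]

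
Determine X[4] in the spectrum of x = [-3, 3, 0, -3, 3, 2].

X[4] = Σ(n=0 to 5) x[n] · ω_6^(4n) where ω_6 = e^(-2πi/6)
= (-3)·ω_6^0 + (3)·ω_6^4 + (0)·ω_6^8 + (-3)·ω_6^12 + (3)·ω_6^16 + (2)·ω_6^20

X[4] = -10.0000+3.4641i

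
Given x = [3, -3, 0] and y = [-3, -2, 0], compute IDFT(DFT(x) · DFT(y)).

(x ⊛ y)[n] = Σ(m=0 to 2) x[m] · y[(n-m) mod 3]

Computing each output sample:
(x ⊛ y)[0] = -9
(x ⊛ y)[1] = 3
(x ⊛ y)[2] = 6

x ⊛ y = [-9, 3, 6]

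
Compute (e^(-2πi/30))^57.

Since ω_30^30 = 1, powers reduce modulo 30.
57 mod 30 = 27
So ω_30^57 = ω_30^27 = e^(-2πi·27/30)

ω_30^57 = ω_30^27 = 0.8090+0.5878i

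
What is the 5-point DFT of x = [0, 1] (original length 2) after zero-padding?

Original 2-point DFT: [1, -1]
Zero-padded 5-point DFT provides frequency interpolation.

DFT_5([x, 0, ...]) = [1, 0.3090-0.9511i, -0.8090-0.5878i, -0.8090+0.5878i, 0.3090+0.9511i]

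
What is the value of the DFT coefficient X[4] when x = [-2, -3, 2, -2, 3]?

X[4] = Σ(n=0 to 4) x[n] · ω_5^(4n) where ω_5 = e^(-2πi/5)
= (-2)·ω_5^0 + (-3)·ω_5^4 + (2)·ω_5^8 + (-2)·ω_5^12 + (3)·ω_5^16

X[4] = -2.0000-3.3552i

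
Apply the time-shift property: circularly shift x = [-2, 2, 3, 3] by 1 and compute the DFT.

Time shift by 1: X_shifted[k] = ω_4^(1k) · X[k]
Shifted x = [3, -2, 2, 3]

DFT(x[n-1]) = [6, 1+5i, 4, 1-5i]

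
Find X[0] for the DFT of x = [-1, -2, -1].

X[0] = Σ(n=0 to 2) x[n] · ω_3^0 = Σ x[n]
= (-1) + (-2) + (-1)

X[0] = -4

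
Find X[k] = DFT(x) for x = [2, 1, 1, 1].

X[k] = Σ(n=0 to 3) x[n] · ω_4^(nk)
where ω_4 = e^(-2πi/4)

Computing each X[k]:
X[0] = 5
X[1] = 1
X[2] = 1
X[3] = 1

X = [5, 1, 1, 1]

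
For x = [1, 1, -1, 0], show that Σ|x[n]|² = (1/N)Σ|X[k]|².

Time domain:
Σ|x[n]|² = |1|² + |1|² + |-1|² + |0|² = 3.0000

Frequency domain:
(1/4)Σ|X[k]|² = (1/4)(|1|² + |2-1i|² + |-1|² + |2+1i|²) = (1/4)·12.0000 = 3.0000

Both sides agree, confirming Parseval's theorem.

Σ|x[n]|² = (1/N)Σ|X[k]|² = 3.0000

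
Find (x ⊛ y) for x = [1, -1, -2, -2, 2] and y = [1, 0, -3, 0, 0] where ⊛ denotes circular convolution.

(x ⊛ y)[n] = Σ(m=0 to 4) x[m] · y[(n-m) mod 5]

Computing each output sample:
(x ⊛ y)[0] = 7
(x ⊛ y)[1] = -7
(x ⊛ y)[2] = -5
(x ⊛ y)[3] = 1
(x ⊛ y)[4] = 8

x ⊛ y = [7, -7, -5, 1, 8]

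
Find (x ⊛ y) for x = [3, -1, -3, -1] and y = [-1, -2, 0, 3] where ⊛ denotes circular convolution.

(x ⊛ y)[n] = Σ(m=0 to 3) x[m] · y[(n-m) mod 4]

Computing each output sample:
(x ⊛ y)[0] = -4
(x ⊛ y)[1] = -14
(x ⊛ y)[2] = 2
(x ⊛ y)[3] = 16

x ⊛ y = [-4, -14, 2, 16]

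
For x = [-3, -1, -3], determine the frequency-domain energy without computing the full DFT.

Parseval: Σ|x[n]|² = (1/N)Σ|X[k]|², so Σ|X[k]|² = N·Σ|x[n]|² = 3·19.0000

Σ|X[k]|² = N·Σ|x[n]|² = 3·19.0000 = 57.0000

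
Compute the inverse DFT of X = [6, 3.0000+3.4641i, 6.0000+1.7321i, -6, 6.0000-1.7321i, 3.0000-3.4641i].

x[n] = (1/6) Σ(k=0 to 5) X[k] · e^(2πikn/6)

Computing each x[n]:
x[0] = 3
x[1] = 0
x[2] = -2
x[3] = 3
x[4] = -1
x[5] = 3

x = [3, 0, -2, 3, -1, 3]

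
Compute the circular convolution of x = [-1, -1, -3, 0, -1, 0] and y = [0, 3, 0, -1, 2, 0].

(x ⊛ y)[n] = Σ(m=0 to 5) x[m] · y[(n-m) mod 6]

Computing each output sample:
(x ⊛ y)[0] = -6
(x ⊛ y)[1] = -2
(x ⊛ y)[2] = -5
(x ⊛ y)[3] = -8
(x ⊛ y)[4] = -1
(x ⊛ y)[5] = -2

x ⊛ y = [-6, -2, -5, -8, -1, -2]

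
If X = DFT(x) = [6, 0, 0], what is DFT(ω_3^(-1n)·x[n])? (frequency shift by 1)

Modulation property: DFT(ω_3^(-1n)·x[n]) = X[(k-1) mod 3], so circularly shift X by 1 positions.

X[k-1] = [0, 6, 0]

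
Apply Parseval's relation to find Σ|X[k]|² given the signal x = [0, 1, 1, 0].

Parseval: Σ|x[n]|² = (1/N)Σ|X[k]|², so Σ|X[k]|² = N·Σ|x[n]|² = 4·2.0000

Σ|X[k]|² = N·Σ|x[n]|² = 4·2.0000 = 8.0000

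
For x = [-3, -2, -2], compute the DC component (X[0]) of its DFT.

X[0] = Σ(n=0 to 2) x[n] · ω_3^0 = Σ x[n]
= (-3) + (-2) + (-2)

X[0] = -7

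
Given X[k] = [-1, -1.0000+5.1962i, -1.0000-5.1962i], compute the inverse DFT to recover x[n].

x[n] = (1/3) Σ(k=0 to 2) X[k] · e^(2πikn/3)

Computing each x[n]:
x[0] = -1
x[1] = -3
x[2] = 3

x = [-1, -3, 3]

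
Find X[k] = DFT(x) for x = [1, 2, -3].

X[k] = Σ(n=0 to 2) x[n] · ω_3^(nk)
where ω_3 = e^(-2πi/3)

Computing each X[k]:
X[0] = 0
X[1] = 1.5000-4.3301i
X[2] = 1.5000+4.3301i

X = [0, 1.5000-4.3301i, 1.5000+4.3301i]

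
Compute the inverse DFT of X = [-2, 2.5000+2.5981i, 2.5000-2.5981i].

x[n] = (1/3) Σ(k=0 to 2) X[k] · e^(2πikn/3)

Computing each x[n]:
x[0] = 1
x[1] = -3
x[2] = 0

x = [1, -3, 0]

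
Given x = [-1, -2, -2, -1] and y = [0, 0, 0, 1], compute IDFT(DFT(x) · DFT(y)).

(x ⊛ y)[n] = Σ(m=0 to 3) x[m] · y[(n-m) mod 4]

Computing each output sample:
(x ⊛ y)[0] = -2
(x ⊛ y)[1] = -2
(x ⊛ y)[2] = -1
(x ⊛ y)[3] = -1

x ⊛ y = [-2, -2, -1, -1]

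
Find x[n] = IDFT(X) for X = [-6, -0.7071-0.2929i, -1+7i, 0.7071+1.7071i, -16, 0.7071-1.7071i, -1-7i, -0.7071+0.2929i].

x[n] = (1/8) Σ(k=0 to 7) X[k] · e^(2πikn/8)

Computing each x[n]:
x[0] = -3
x[1] = -1
x[2] = -2
x[3] = 3
x[4] = -3
x[5] = 0
x[6] = -3
x[7] = 3

x = [-3, -1, -2, 3, -3, 0, -3, 3]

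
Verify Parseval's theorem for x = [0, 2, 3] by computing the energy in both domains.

Time domain:
Σ|x[n]|² = |0|² + |2|² + |3|² = 13.0000

Frequency domain:
(1/3)Σ|X[k]|² = (1/3)(|5|² + |-2.5000+0.8660i|² + |-2.5000-0.8660i|²) = (1/3)·39.0000 = 13.0000

Both sides agree, confirming Parseval's theorem.

Σ|x[n]|² = (1/N)Σ|X[k]|² = 13.0000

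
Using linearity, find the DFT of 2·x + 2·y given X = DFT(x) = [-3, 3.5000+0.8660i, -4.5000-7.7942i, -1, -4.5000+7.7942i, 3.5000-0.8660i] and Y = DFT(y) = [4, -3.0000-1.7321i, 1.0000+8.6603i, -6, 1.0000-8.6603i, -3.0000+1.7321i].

By linearity: DFT(2x + 2y) = 2·DFT(x) + 2·DFT(y)
= 2·[-3, 3.5000+0.8660i, -4.5000-7.7942i, -1, -4.5000+7.7942i, 3.5000-0.8660i] + 2·[4, -3.0000-1.7321i, 1.0000+8.6603i, -6, 1.0000-8.6603i, -3.0000+1.7321i]

Computing element-wise:
Z[0] = 2·(-3) + 2·(4) = 2
Z[1] = 2·(3.5000+0.8660i) + 2·(-3.0000-1.7321i) = 1.0000-1.7322i
Z[2] = 2·(-4.5000-7.7942i) + 2·(1.0000+8.6603i) = -7.0000+1.7322i
Z[3] = 2·(-1) + 2·(-6) = -14
Z[4] = 2·(-4.5000+7.7942i) + 2·(1.0000-8.6603i) = -7.0000-1.7322i
Z[5] = 2·(3.5000-0.8660i) + 2·(-3.0000+1.7321i) = 1.0000+1.7322i

DFT(2x + 2y) = 2·X + 2·Y = [2, 1.0000-1.7322i, -7.0000+1.7322i, -14, -7.0000-1.7322i, 1.0000+1.7322i]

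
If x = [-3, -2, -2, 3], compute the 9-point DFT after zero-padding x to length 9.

Original 4-point DFT: [-4, -1+5i, -6, -1-5i]
Zero-padded 9-point DFT provides frequency interpolation.

DFT_9([x, 0, ...]) = [-4, -6.3794+0.6571i, -2.9679+5.2517i, 2, -4.1527-3.1996i, -4.1527+3.1996i, 2, -2.9679-5.2517i, -6.3794-0.6571i]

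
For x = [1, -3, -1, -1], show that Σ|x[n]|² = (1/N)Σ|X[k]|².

Time domain:
Σ|x[n]|² = |1|² + |-3|² + |-1|² + |-1|² = 12.0000

Frequency domain:
(1/4)Σ|X[k]|² = (1/4)(|-4|² + |2+2i|² + |4|² + |2-2i|²) = (1/4)·48.0000 = 12.0000

Both sides agree, confirming Parseval's theorem.

Σ|x[n]|² = (1/N)Σ|X[k]|² = 12.0000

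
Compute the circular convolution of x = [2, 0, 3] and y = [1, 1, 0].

(x ⊛ y)[n] = Σ(m=0 to 2) x[m] · y[(n-m) mod 3]

Computing each output sample:
(x ⊛ y)[0] = 5
(x ⊛ y)[1] = 2
(x ⊛ y)[2] = 3

x ⊛ y = [5, 2, 3]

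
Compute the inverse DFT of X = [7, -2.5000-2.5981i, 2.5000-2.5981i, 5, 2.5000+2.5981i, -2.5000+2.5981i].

x[n] = (1/6) Σ(k=0 to 5) X[k] · e^(2πikn/6)

Computing each x[n]:
x[0] = 2
x[1] = 1
x[2] = 2
x[3] = 2
x[4] = 2
x[5] = -2

x = [2, 1, 2, 2, 2, -2]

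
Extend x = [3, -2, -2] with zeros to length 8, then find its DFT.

Original 3-point DFT: [-1, 5, 5]
Zero-padded 8-point DFT provides frequency interpolation.

DFT_8([x, 0, ...]) = [-1, 1.5858+3.4142i, 5+2i, 4.4142-0.5858i, 3, 4.4142+0.5858i, 5-2i, 1.5858-3.4142i]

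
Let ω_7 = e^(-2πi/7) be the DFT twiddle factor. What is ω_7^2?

ω_7^2 = e^(-2πi·2/7)
= cos(-2π·2/7) + i·sin(-2π·2/7)
= cos(-4π/7) + i·sin(-4π/7)

ω_7^2 = cos(-4π/7) + i·sin(-4π/7) = -0.2225-0.9749i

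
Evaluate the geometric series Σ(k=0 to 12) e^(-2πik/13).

Sum of all nth roots of unity equals 0 for n > 1 (geometric series with r ≠ 1).

0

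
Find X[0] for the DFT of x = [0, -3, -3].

X[0] = Σ(n=0 to 2) x[n] · ω_3^0 = Σ x[n]
= (0) + (-3) + (-3)

X[0] = -6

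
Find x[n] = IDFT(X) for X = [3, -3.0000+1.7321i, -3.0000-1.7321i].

x[n] = (1/3) Σ(k=0 to 2) X[k] · e^(2πikn/3)

Computing each x[n]:
x[0] = -1
x[1] = 1
x[2] = 3

x = [-1, 1, 3]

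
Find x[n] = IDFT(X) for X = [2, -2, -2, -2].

x[n] = (1/4) Σ(k=0 to 3) X[k] · e^(2πikn/4)

Computing each x[n]:
x[0] = -1
x[1] = 1
x[2] = 1
x[3] = 1

x = [-1, 1, 1, 1]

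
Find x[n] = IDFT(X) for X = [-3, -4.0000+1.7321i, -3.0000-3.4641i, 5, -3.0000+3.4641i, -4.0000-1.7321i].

x[n] = (1/6) Σ(k=0 to 5) X[k] · e^(2πikn/6)

Computing each x[n]:
x[0] = -2
x[1] = -1
x[2] = 0
x[3] = -1
x[4] = 3
x[5] = -2

x = [-2, -1, 0, -1, 3, -2]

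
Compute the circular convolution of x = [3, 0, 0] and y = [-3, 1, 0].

(x ⊛ y)[n] = Σ(m=0 to 2) x[m] · y[(n-m) mod 3]

Computing each output sample:
(x ⊛ y)[0] = -9
(x ⊛ y)[1] = 3
(x ⊛ y)[2] = 0

x ⊛ y = [-9, 3, 0]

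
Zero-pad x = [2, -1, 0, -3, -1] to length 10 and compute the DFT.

Original 5-point DFT: [-3, 3.8090-1.7634i, 2.6910+2.8532i, 2.6910-2.8532i, 3.8090+1.7634i]
Zero-padded 10-point DFT provides frequency interpolation.

DFT_10([x, 0, ...]) = [-3, 2.9271+4.0287i, 3.8090-1.7634i, -0.4271+0.1388i, 2.6910+2.8532i, 5, 2.6910-2.8532i, -0.4271-0.1388i, 3.8090+1.7634i, 2.9271-4.0287i]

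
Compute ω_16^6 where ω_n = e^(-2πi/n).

ω_16^6 = e^(-2πi·6/16)
= cos(-2π·6/16) + i·sin(-2π·6/16)
= cos(-12π/16) + i·sin(-12π/16)

ω_16^6 = cos(-12π/16) + i·sin(-12π/16) = -0.7071-0.7071i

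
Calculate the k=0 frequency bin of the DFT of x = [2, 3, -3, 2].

X[0] = Σ(n=0 to 3) x[n] · ω_4^0 = Σ x[n]
= (2) + (3) + (-3) + (2)

X[0] = 4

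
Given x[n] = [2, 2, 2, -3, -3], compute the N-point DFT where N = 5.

X[k] = Σ(n=0 to 4) x[n] · ω_5^(nk)
where ω_5 = e^(-2πi/5)

Computing each X[k]:
X[0] = 0
X[1] = 2.5000-7.6942i
X[2] = 2.5000+1.8164i
X[3] = 2.5000-1.8164i
X[4] = 2.5000+7.6942i

X = [0, 2.5000-7.6942i, 2.5000+1.8164i, 2.5000-1.8164i, 2.5000+7.6942i]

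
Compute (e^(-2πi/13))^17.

Since ω_13^13 = 1, powers reduce modulo 13.
17 mod 13 = 4
So ω_13^17 = ω_13^4 = e^(-2πi·4/13)

ω_13^17 = ω_13^4 = -0.3546-0.9350i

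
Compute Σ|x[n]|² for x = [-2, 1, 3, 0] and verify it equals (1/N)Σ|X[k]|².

Time domain:
Σ|x[n]|² = |-2|² + |1|² + |3|² + |0|² = 14.0000

Frequency domain:
(1/4)Σ|X[k]|² = (1/4)(|2|² + |-5-1i|² + |0|² + |-5+1i|²) = (1/4)·56.0000 = 14.0000

Both sides agree, confirming Parseval's theorem.

Σ|x[n]|² = (1/N)Σ|X[k]|² = 14.0000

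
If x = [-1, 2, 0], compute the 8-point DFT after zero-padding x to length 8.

Original 3-point DFT: [1, -2.0000-1.7321i, -2.0000+1.7321i]
Zero-padded 8-point DFT provides frequency interpolation.

DFT_8([x, 0, ...]) = [1, 0.4142-1.4142i, -1-2i, -2.4142-1.4142i, -3, -2.4142+1.4142i, -1+2i, 0.4142+1.4142i]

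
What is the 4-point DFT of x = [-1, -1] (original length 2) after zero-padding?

Original 2-point DFT: [-2, 0]
Zero-padded 4-point DFT provides frequency interpolation.

DFT_4([x, 0, ...]) = [-2, -1+1i, 0, -1-1i]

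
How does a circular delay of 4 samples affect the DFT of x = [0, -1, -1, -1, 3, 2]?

Time shift by 4: X_shifted[k] = ω_6^(4k) · X[k]
Shifted x = [-1, -1, 3, 2, 0, -1]

DFT(x[n-4]) = [2, -5.5000-2.5981i, 0.5000+2.5981i, 2, 0.5000-2.5981i, -5.5000+2.5981i]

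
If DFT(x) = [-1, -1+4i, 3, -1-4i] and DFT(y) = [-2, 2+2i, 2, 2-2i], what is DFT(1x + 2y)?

By linearity: DFT(1x + 2y) = 1·DFT(x) + 2·DFT(y)
= 1·[-1, -1+4i, 3, -1-4i] + 2·[-2, 2+2i, 2, 2-2i]

Computing element-wise:
Z[0] = 1·(-1) + 2·(-2) = -5
Z[1] = 1·(-1+4i) + 2·(2+2i) = 3+8i
Z[2] = 1·(3) + 2·(2) = 7
Z[3] = 1·(-1-4i) + 2·(2-2i) = 3-8i

DFT(1x + 2y) = 1·X + 2·Y = [-5, 3+8i, 7, 3-8i]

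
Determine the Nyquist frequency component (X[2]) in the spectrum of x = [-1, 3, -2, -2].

X[2] = Σ(n=0 to 3) x[n] · ω_4^(2n) where ω_4 = e^(-2πi/4)
= (-1)·ω_4^0 + (3)·ω_4^2 + (-2)·ω_4^4 + (-2)·ω_4^6

X[2] = -4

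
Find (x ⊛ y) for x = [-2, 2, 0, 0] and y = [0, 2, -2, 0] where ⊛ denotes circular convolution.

(x ⊛ y)[n] = Σ(m=0 to 3) x[m] · y[(n-m) mod 4]

Computing each output sample:
(x ⊛ y)[0] = 0
(x ⊛ y)[1] = -4
(x ⊛ y)[2] = 8
(x ⊛ y)[3] = -4

x ⊛ y = [0, -4, 8, -4]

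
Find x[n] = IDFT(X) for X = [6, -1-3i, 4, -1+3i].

x[n] = (1/4) Σ(k=0 to 3) X[k] · e^(2πikn/4)

Computing each x[n]:
x[0] = 2
x[1] = 2
x[2] = 3
x[3] = -1

x = [2, 2, 3, -1]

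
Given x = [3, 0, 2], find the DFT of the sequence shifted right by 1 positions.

Time shift by 1: X_shifted[k] = ω_3^(1k) · X[k]
Shifted x = [2, 3, 0]

DFT(x[n-1]) = [5, 0.5000-2.5981i, 0.5000+2.5981i]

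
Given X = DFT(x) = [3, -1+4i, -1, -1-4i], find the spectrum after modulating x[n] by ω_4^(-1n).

Modulation property: DFT(ω_4^(-1n)·x[n]) = X[(k-1) mod 4], so circularly shift X by 1 positions.

X[k-1] = [-1-4i, 3, -1+4i, -1]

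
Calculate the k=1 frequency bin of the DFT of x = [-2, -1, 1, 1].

X[1] = Σ(n=0 to 3) x[n] · ω_4^(1n) where ω_4 = e^(-2πi/4)
= (-2)·ω_4^0 + (-1)·ω_4^1 + (1)·ω_4^2 + (1)·ω_4^3

X[1] = -3+2i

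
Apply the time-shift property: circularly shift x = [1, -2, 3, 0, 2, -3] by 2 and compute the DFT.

Time shift by 2: X_shifted[k] = ω_6^(2k) · X[k]
Shifted x = [2, -3, 1, -2, 3, 0]

DFT(x[n-2]) = [1, 0.5000+4.3301i, -0.5000+0.8660i, 11, -0.5000-0.8660i, 0.5000-4.3301i]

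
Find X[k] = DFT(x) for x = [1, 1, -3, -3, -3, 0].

X[k] = Σ(n=0 to 5) x[n] · ω_6^(nk)
where ω_6 = e^(-2πi/6)

Computing each X[k]:
X[0] = -7
X[1] = 7.5000-0.8660i
X[2] = 0.5000-0.8660i
X[3] = -3
X[4] = 0.5000+0.8660i
X[5] = 7.5000+0.8660i

X = [-7, 7.5000-0.8660i, 0.5000-0.8660i, -3, 0.5000+0.8660i, 7.5000+0.8660i]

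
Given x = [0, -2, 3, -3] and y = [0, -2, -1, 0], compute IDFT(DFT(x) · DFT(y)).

(x ⊛ y)[n] = Σ(m=0 to 3) x[m] · y[(n-m) mod 4]

Computing each output sample:
(x ⊛ y)[0] = 3
(x ⊛ y)[1] = 3
(x ⊛ y)[2] = 4
(x ⊛ y)[3] = -4

x ⊛ y = [3, 3, 4, -4]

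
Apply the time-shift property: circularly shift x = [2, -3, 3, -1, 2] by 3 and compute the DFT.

Time shift by 3: X_shifted[k] = ω_5^(3k) · X[k]
Shifted x = [3, -1, 2, 2, -3]

DFT(x[n-3]) = [3, -1.4721-1.9021i, 7.4721-1.1756i, 7.4721+1.1756i, -1.4721+1.9021i]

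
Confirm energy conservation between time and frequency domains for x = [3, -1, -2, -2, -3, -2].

Time domain:
Σ|x[n]|² = |3|² + |-1|² + |-2|² + |-2|² + |-3|² + |-2|² = 31.0000

Frequency domain:
(1/6)Σ|X[k]|² = (1/6)(|-7|² + |6.0000-1.7321i|² + |5|² + |3|² + |5|² + |6.0000+1.7321i|²) = (1/6)·186.0000 = 31.0000

Both sides agree, confirming Parseval's theorem.

Σ|x[n]|² = (1/N)Σ|X[k]|² = 31.0000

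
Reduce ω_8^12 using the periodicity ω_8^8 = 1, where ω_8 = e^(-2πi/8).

Since ω_8^8 = 1, powers reduce modulo 8.
12 mod 8 = 4
So ω_8^12 = ω_8^4 = e^(-2πi·4/8)

ω_8^12 = ω_8^4 = -1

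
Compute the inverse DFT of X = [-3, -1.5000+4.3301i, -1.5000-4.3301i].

x[n] = (1/3) Σ(k=0 to 2) X[k] · e^(2πikn/3)

Computing each x[n]:
x[0] = -2
x[1] = -3
x[2] = 2

x = [-2, -3, 2]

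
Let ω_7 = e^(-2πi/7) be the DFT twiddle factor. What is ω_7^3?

ω_7^3 = e^(-2πi·3/7)
= cos(-2π·3/7) + i·sin(-2π·3/7)
= cos(-6π/7) + i·sin(-6π/7)

ω_7^3 = cos(-6π/7) + i·sin(-6π/7) = -0.9010-0.4339i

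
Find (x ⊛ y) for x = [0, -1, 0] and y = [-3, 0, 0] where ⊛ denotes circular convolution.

(x ⊛ y)[n] = Σ(m=0 to 2) x[m] · y[(n-m) mod 3]

Computing each output sample:
(x ⊛ y)[0] = 0
(x ⊛ y)[1] = 3
(x ⊛ y)[2] = 0

x ⊛ y = [0, 3, 0]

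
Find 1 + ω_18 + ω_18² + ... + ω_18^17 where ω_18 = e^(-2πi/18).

Sum of all nth roots of unity equals 0 for n > 1 (geometric series with r ≠ 1).

0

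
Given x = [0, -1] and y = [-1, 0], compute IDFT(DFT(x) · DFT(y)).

(x ⊛ y)[n] = Σ(m=0 to 1) x[m] · y[(n-m) mod 2]

Computing each output sample:
(x ⊛ y)[0] = 0
(x ⊛ y)[1] = 1

x ⊛ y = [0, 1]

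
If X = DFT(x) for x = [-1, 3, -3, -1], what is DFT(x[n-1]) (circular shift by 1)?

Time shift by 1: X_shifted[k] = ω_4^(1k) · X[k]
Shifted x = [-1, -1, 3, -3]

DFT(x[n-1]) = [-2, -4-2i, 6, -4+2i]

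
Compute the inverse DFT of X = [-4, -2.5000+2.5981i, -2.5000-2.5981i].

x[n] = (1/3) Σ(k=0 to 2) X[k] · e^(2πikn/3)

Computing each x[n]:
x[0] = -3
x[1] = -2
x[2] = 1

x = [-3, -2, 1]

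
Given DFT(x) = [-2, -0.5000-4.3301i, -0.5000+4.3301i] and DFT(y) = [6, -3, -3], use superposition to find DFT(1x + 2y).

By linearity: DFT(1x + 2y) = 1·DFT(x) + 2·DFT(y)
= 1·[-2, -0.5000-4.3301i, -0.5000+4.3301i] + 2·[6, -3, -3]

Computing element-wise:
Z[0] = 1·(-2) + 2·(6) = 10
Z[1] = 1·(-0.5000-4.3301i) + 2·(-3) = -6.5000-4.3301i
Z[2] = 1·(-0.5000+4.3301i) + 2·(-3) = -6.5000+4.3301i

DFT(1x + 2y) = 1·X + 2·Y = [10, -6.5000-4.3301i, -6.5000+4.3301i]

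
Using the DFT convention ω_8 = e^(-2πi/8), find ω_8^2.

ω_8^2 = e^(-2πi·2/8)
= cos(-2π·2/8) + i·sin(-2π·2/8)
= cos(-4π/8) + i·sin(-4π/8)

ω_8^2 = cos(-4π/8) + i·sin(-4π/8) = -1i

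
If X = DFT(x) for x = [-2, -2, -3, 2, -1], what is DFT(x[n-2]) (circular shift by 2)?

Time shift by 2: X_shifted[k] = ω_5^(2k) · X[k]
Shifted x = [2, -1, -2, -2, -3]

DFT(x[n-2]) = [-6, 4.0000-1.9021i, 4.0000-1.1756i, 4.0000+1.1756i, 4.0000+1.9021i]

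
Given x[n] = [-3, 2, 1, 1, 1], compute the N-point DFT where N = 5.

X[k] = Σ(n=0 to 4) x[n] · ω_5^(nk)
where ω_5 = e^(-2πi/5)

Computing each X[k]:
X[0] = 2
X[1] = -3.6910-0.9511i
X[2] = -4.8090-0.5878i
X[3] = -4.8090+0.5878i
X[4] = -3.6910+0.9511i

X = [2, -3.6910-0.9511i, -4.8090-0.5878i, -4.8090+0.5878i, -3.6910+0.9511i]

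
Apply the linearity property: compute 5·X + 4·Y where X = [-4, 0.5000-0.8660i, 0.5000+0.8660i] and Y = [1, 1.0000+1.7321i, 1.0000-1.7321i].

By linearity: DFT(5x + 4y) = 5·DFT(x) + 4·DFT(y)
= 5·[-4, 0.5000-0.8660i, 0.5000+0.8660i] + 4·[1, 1.0000+1.7321i, 1.0000-1.7321i]

Computing element-wise:
Z[0] = 5·(-4) + 4·(1) = -16
Z[1] = 5·(0.5000-0.8660i) + 4·(1.0000+1.7321i) = 6.5000+2.5984i
Z[2] = 5·(0.5000+0.8660i) + 4·(1.0000-1.7321i) = 6.5000-2.5984i

DFT(5x + 4y) = 5·X + 4·Y = [-16, 6.5000+2.5984i, 6.5000-2.5984i]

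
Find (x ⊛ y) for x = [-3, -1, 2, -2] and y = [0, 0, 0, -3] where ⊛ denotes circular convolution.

(x ⊛ y)[n] = Σ(m=0 to 3) x[m] · y[(n-m) mod 4]

Computing each output sample:
(x ⊛ y)[0] = 3
(x ⊛ y)[1] = -6
(x ⊛ y)[2] = 6
(x ⊛ y)[3] = 9

x ⊛ y = [3, -6, 6, 9]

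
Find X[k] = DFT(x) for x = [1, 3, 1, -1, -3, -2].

X[k] = Σ(n=0 to 5) x[n] · ω_6^(nk)
where ω_6 = e^(-2πi/6)

Computing each X[k]:
X[0] = -1
X[1] = 3.5000-7.7942i
X[2] = 0.5000-0.8660i
X[3] = -1
X[4] = 0.5000+0.8660i
X[5] = 3.5000+7.7942i

X = [-1, 3.5000-7.7942i, 0.5000-0.8660i, -1, 0.5000+0.8660i, 3.5000+7.7942i]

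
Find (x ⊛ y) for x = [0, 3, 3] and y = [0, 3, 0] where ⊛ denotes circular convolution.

(x ⊛ y)[n] = Σ(m=0 to 2) x[m] · y[(n-m) mod 3]

Computing each output sample:
(x ⊛ y)[0] = 9
(x ⊛ y)[1] = 0
(x ⊛ y)[2] = 9

x ⊛ y = [9, 0, 9]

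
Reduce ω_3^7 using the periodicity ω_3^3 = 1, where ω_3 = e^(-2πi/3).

Since ω_3^3 = 1, powers reduce modulo 3.
7 mod 3 = 1
So ω_3^7 = ω_3^1 = e^(-2πi·1/3)

ω_3^7 = ω_3^1 = -0.5000-0.8660i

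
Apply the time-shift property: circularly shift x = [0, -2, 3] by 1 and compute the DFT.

Time shift by 1: X_shifted[k] = ω_3^(1k) · X[k]
Shifted x = [3, 0, -2]

DFT(x[n-1]) = [1, 4.0000-1.7321i, 4.0000+1.7321i]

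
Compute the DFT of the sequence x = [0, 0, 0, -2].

X[k] = Σ(n=0 to 3) x[n] · ω_4^(nk)
where ω_4 = e^(-2πi/4)

Computing each X[k]:
X[0] = -2
X[1] = -2i
X[2] = 2
X[3] = 2i

X = [-2, -2i, 2, 2i]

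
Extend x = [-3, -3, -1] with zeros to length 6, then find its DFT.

Original 3-point DFT: [-7, -1.0000+1.7321i, -1.0000-1.7321i]
Zero-padded 6-point DFT provides frequency interpolation.

DFT_6([x, 0, ...]) = [-7, -4.0000+3.4641i, -1.0000+1.7321i, -1, -1.0000-1.7321i, -4.0000-3.4641i]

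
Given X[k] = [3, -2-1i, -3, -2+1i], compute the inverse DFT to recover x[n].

x[n] = (1/4) Σ(k=0 to 3) X[k] · e^(2πikn/4)

Computing each x[n]:
x[0] = -1
x[1] = 2
x[2] = 1
x[3] = 1

x = [-1, 2, 1, 1]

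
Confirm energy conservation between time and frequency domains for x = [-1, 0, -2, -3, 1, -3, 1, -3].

Time domain:
Σ|x[n]|² = |-1|² + |0|² + |-2|² + |-3|² + |1|² + |-3|² + |1|² + |-3|² = 34.0000

Frequency domain:
(1/8)Σ|X[k]|² = (1/8)(|-10|² + |0.1213+0.8787i|² + |1-3i|² + |-4.1213-5.1213i|² + |8|² + |-4.1213+5.1213i|² + |1+3i|² + |0.1213-0.8787i|²) = (1/8)·272.0000 = 34.0000

Both sides agree, confirming Parseval's theorem.

Σ|x[n]|² = (1/N)Σ|X[k]|² = 34.0000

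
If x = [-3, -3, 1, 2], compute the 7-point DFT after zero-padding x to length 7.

Original 4-point DFT: [-3, -4+5i, -1, -4-5i]
Zero-padded 7-point DFT provides frequency interpolation.

DFT_7([x, 0, ...]) = [-3, -6.8949+0.5028i, -1.9864+4.9223i, -0.1186+0.1336i, -0.1186-0.1336i, -1.9864-4.9223i, -6.8949-0.5028i]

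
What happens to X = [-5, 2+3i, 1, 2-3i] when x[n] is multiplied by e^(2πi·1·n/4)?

Modulation property: DFT(ω_4^(-1n)·x[n]) = X[(k-1) mod 4], so circularly shift X by 1 positions.

X[k-1] = [2-3i, -5, 2+3i, 1]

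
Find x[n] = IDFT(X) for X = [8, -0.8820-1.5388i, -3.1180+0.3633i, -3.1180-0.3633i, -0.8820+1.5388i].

x[n] = (1/5) Σ(k=0 to 4) X[k] · e^(2πikn/5)

Computing each x[n]:
x[0] = 0
x[1] = 3
x[2] = 2
x[3] = 1
x[4] = 2

x = [0, 3, 2, 1, 2]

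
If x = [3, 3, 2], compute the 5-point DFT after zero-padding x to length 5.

Original 3-point DFT: [8, 0.5000-0.8660i, 0.5000+0.8660i]
Zero-padded 5-point DFT provides frequency interpolation.

DFT_5([x, 0, ...]) = [8, 2.3090-4.0287i, 1.1910+0.1388i, 1.1910-0.1388i, 2.3090+4.0287i]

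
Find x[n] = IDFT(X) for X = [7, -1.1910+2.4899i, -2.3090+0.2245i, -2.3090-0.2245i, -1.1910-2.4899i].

x[n] = (1/5) Σ(k=0 to 4) X[k] · e^(2πikn/5)

Computing each x[n]:
x[0] = 0
x[1] = 1
x[2] = 1
x[3] = 2
x[4] = 3

x = [0, 1, 1, 2, 3]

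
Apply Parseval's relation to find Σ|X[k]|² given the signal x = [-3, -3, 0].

Parseval: Σ|x[n]|² = (1/N)Σ|X[k]|², so Σ|X[k]|² = N·Σ|x[n]|² = 3·18.0000

Σ|X[k]|² = N·Σ|x[n]|² = 3·18.0000 = 54.0000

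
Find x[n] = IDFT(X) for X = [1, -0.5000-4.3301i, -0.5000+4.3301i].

x[n] = (1/3) Σ(k=0 to 2) X[k] · e^(2πikn/3)

Computing each x[n]:
x[0] = 0
x[1] = 3
x[2] = -2

x = [0, 3, -2]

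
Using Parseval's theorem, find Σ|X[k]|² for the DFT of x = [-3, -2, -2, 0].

Parseval: Σ|x[n]|² = (1/N)Σ|X[k]|², so Σ|X[k]|² = N·Σ|x[n]|² = 4·17.0000

Σ|X[k]|² = N·Σ|x[n]|² = 4·17.0000 = 68.0000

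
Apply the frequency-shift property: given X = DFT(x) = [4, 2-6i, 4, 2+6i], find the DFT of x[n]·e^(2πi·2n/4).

Modulation property: DFT(ω_4^(-2n)·x[n]) = X[(k-2) mod 4], so circularly shift X by 2 positions.

X[k-2] = [4, 2+6i, 4, 2-6i]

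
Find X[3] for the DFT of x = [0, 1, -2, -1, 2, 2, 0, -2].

X[3] = Σ(n=0 to 7) x[n] · ω_8^(3n) where ω_8 = e^(-2πi/8)
= (0)·ω_8^0 + (1)·ω_8^3 + (-2)·ω_8^6 + (-1)·ω_8^9 + (2)·ω_8^12 + (2)·ω_8^15 + (0)·ω_8^18 + (-2)·ω_8^21

X[3] = -0.5858-2.0000i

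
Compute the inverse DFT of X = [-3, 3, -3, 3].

x[n] = (1/4) Σ(k=0 to 3) X[k] · e^(2πikn/4)

Computing each x[n]:
x[0] = 0
x[1] = 0
x[2] = -3
x[3] = 0

x = [0, 0, -3, 0]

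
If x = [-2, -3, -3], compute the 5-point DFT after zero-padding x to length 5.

Original 3-point DFT: [-8, 1, 1]
Zero-padded 5-point DFT provides frequency interpolation.

DFT_5([x, 0, ...]) = [-8, -0.5000+4.6165i, -0.5000-1.0898i, -0.5000+1.0898i, -0.5000-4.6165i]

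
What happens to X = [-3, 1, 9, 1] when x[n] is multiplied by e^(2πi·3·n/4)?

Modulation property: DFT(ω_4^(-3n)·x[n]) = X[(k-3) mod 4], so circularly shift X by 3 positions.

X[k-3] = [1, 9, 1, -3]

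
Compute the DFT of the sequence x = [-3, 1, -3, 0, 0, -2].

X[k] = Σ(n=0 to 5) x[n] · ω_6^(nk)
where ω_6 = e^(-2πi/6)

Computing each X[k]:
X[0] = -7
X[1] = -2
X[2] = -1.0000-5.1962i
X[3] = -5
X[4] = -1.0000+5.1962i
X[5] = -2

X = [-7, -2, -1.0000-5.1962i, -5, -1.0000+5.1962i, -2]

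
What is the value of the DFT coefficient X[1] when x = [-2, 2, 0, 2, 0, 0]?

X[1] = Σ(n=0 to 5) x[n] · ω_6^(1n) where ω_6 = e^(-2πi/6)
= (-2)·ω_6^0 + (2)·ω_6^1 + (0)·ω_6^2 + (2)·ω_6^3 + (0)·ω_6^4 + (0)·ω_6^5

X[1] = -3.0000-1.7321i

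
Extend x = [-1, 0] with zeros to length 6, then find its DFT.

Original 2-point DFT: [-1, -1]
Zero-padded 6-point DFT provides frequency interpolation.

DFT_6([x, 0, ...]) = [-1, -1, -1, -1, -1, -1]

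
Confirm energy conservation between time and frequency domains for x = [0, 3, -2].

Time domain:
Σ|x[n]|² = |0|² + |3|² + |-2|² = 13.0000

Frequency domain:
(1/3)Σ|X[k]|² = (1/3)(|1|² + |-0.5000-4.3301i|² + |-0.5000+4.3301i|²) = (1/3)·39.0000 = 13.0000

Both sides agree, confirming Parseval's theorem.

Σ|x[n]|² = (1/N)Σ|X[k]|² = 13.0000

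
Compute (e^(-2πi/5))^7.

Since ω_5^5 = 1, powers reduce modulo 5.
7 mod 5 = 2
So ω_5^7 = ω_5^2 = e^(-2πi·2/5)

ω_5^7 = ω_5^2 = -0.8090-0.5878i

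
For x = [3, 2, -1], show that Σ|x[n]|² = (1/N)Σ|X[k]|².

Time domain:
Σ|x[n]|² = |3|² + |2|² + |-1|² = 14.0000

Frequency domain:
(1/3)Σ|X[k]|² = (1/3)(|4|² + |2.5000-2.5981i|² + |2.5000+2.5981i|²) = (1/3)·42.0000 = 14.0000

Both sides agree, confirming Parseval's theorem.

Σ|x[n]|² = (1/N)Σ|X[k]|² = 14.0000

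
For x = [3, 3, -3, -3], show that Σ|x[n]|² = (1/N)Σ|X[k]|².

Time domain:
Σ|x[n]|² = |3|² + |3|² + |-3|² + |-3|² = 36.0000

Frequency domain:
(1/4)Σ|X[k]|² = (1/4)(|0|² + |6-6i|² + |0|² + |6+6i|²) = (1/4)·144.0000 = 36.0000

Both sides agree, confirming Parseval's theorem.

Σ|x[n]|² = (1/N)Σ|X[k]|² = 36.0000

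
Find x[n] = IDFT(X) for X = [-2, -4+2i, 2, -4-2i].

x[n] = (1/4) Σ(k=0 to 3) X[k] · e^(2πikn/4)

Computing each x[n]:
x[0] = -2
x[1] = -2
x[2] = 2
x[3] = 0

x = [-2, -2, 2, 0]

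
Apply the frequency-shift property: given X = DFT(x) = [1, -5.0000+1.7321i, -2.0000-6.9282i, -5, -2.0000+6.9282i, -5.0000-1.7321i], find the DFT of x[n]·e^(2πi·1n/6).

Modulation property: DFT(ω_6^(-1n)·x[n]) = X[(k-1) mod 6], so circularly shift X by 1 positions.

X[k-1] = [-5.0000-1.7321i, 1, -5.0000+1.7321i, -2.0000-6.9282i, -5, -2.0000+6.9282i]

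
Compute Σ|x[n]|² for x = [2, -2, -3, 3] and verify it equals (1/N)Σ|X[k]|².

Time domain:
Σ|x[n]|² = |2|² + |-2|² + |-3|² + |3|² = 26.0000

Frequency domain:
(1/4)Σ|X[k]|² = (1/4)(|0|² + |5+5i|² + |-2|² + |5-5i|²) = (1/4)·104.0000 = 26.0000

Both sides agree, confirming Parseval's theorem.

Σ|x[n]|² = (1/N)Σ|X[k]|² = 26.0000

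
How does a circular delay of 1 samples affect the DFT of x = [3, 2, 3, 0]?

Time shift by 1: X_shifted[k] = ω_4^(1k) · X[k]
Shifted x = [0, 3, 2, 3]

DFT(x[n-1]) = [8, -2, -4, -2]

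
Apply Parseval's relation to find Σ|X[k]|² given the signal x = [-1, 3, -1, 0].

Parseval: Σ|x[n]|² = (1/N)Σ|X[k]|², so Σ|X[k]|² = N·Σ|x[n]|² = 4·11.0000

Σ|X[k]|² = N·Σ|x[n]|² = 4·11.0000 = 44.0000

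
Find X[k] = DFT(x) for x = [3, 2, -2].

X[k] = Σ(n=0 to 2) x[n] · ω_3^(nk)
where ω_3 = e^(-2πi/3)

Computing each X[k]:
X[0] = 3
X[1] = 3.0000-3.4641i
X[2] = 3.0000+3.4641i

X = [3, 3.0000-3.4641i, 3.0000+3.4641i]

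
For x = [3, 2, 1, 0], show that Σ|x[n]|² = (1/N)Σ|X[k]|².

Time domain:
Σ|x[n]|² = |3|² + |2|² + |1|² + |0|² = 14.0000

Frequency domain:
(1/4)Σ|X[k]|² = (1/4)(|6|² + |2-2i|² + |2|² + |2+2i|²) = (1/4)·56.0000 = 14.0000

Both sides agree, confirming Parseval's theorem.

Σ|x[n]|² = (1/N)Σ|X[k]|² = 14.0000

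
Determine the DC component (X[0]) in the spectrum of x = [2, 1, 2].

X[0] = Σ(n=0 to 2) x[n] · ω_3^0 = Σ x[n]
= (2) + (1) + (2)

X[0] = 5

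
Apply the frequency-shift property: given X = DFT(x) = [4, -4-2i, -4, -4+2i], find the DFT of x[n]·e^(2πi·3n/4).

Modulation property: DFT(ω_4^(-3n)·x[n]) = X[(k-3) mod 4], so circularly shift X by 3 positions.

X[k-3] = [-4-2i, -4, -4+2i, 4]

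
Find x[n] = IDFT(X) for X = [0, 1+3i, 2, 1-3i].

x[n] = (1/4) Σ(k=0 to 3) X[k] · e^(2πikn/4)

Computing each x[n]:
x[0] = 1
x[1] = -2
x[2] = 0
x[3] = 1

x = [1, -2, 0, 1]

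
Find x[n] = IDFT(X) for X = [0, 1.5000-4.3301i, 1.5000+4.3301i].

x[n] = (1/3) Σ(k=0 to 2) X[k] · e^(2πikn/3)

Computing each x[n]:
x[0] = 1
x[1] = 2
x[2] = -3

x = [1, 2, -3]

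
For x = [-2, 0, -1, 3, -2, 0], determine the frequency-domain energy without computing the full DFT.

Parseval: Σ|x[n]|² = (1/N)Σ|X[k]|², so Σ|X[k]|² = N·Σ|x[n]|² = 6·18.0000

Σ|X[k]|² = N·Σ|x[n]|² = 6·18.0000 = 108.0000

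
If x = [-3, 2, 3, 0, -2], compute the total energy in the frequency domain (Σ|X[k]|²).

Parseval: Σ|x[n]|² = (1/N)Σ|X[k]|², so Σ|X[k]|² = N·Σ|x[n]|² = 5·26.0000

Σ|X[k]|² = N·Σ|x[n]|² = 5·26.0000 = 130.0000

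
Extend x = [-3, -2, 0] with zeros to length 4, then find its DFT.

Original 3-point DFT: [-5, -2.0000+1.7321i, -2.0000-1.7321i]
Zero-padded 4-point DFT provides frequency interpolation.

DFT_4([x, 0, ...]) = [-5, -3+2i, -1, -3-2i]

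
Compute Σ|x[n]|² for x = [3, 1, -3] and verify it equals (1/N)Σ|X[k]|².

Time domain:
Σ|x[n]|² = |3|² + |1|² + |-3|² = 19.0000

Frequency domain:
(1/3)Σ|X[k]|² = (1/3)(|1|² + |4.0000-3.4641i|² + |4.0000+3.4641i|²) = (1/3)·57.0000 = 19.0000

Both sides agree, confirming Parseval's theorem.

Σ|x[n]|² = (1/N)Σ|X[k]|² = 19.0000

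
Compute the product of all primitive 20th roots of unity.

The primitive 20th roots of unity are ω_20^k for k coprime to 20: k ∈ {1, 3, 7, 9, 11, 13, 17, 19}
Their product equals the constant term of the cyclotomic polynomial Φ_20(x) up to sign.
For n ≥ 3, the product of all primitive nth roots of unity is 1. (For n=1 it is 1; for n=2 it is -1.)

1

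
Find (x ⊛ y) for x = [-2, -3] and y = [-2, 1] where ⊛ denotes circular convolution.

(x ⊛ y)[n] = Σ(m=0 to 1) x[m] · y[(n-m) mod 2]

Computing each output sample:
(x ⊛ y)[0] = 1
(x ⊛ y)[1] = 4

x ⊛ y = [1, 4]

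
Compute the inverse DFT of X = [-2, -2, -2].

x[n] = (1/3) Σ(k=0 to 2) X[k] · e^(2πikn/3)

Computing each x[n]:
x[0] = -2
x[1] = 0
x[2] = 0

x = [-2, 0, 0]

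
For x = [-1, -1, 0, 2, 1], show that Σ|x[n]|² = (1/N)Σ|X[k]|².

Time domain:
Σ|x[n]|² = |-1|² + |-1|² + |0|² + |2|² + |1|² = 7.0000

Frequency domain:
(1/5)Σ|X[k]|² = (1/5)(|1|² + |-2.6180+3.0777i|² + |-0.3820-0.7265i|² + |-0.3820+0.7265i|² + |-2.6180-3.0777i|²) = (1/5)·35.0000 = 7.0000

Both sides agree, confirming Parseval's theorem.

Σ|x[n]|² = (1/N)Σ|X[k]|² = 7.0000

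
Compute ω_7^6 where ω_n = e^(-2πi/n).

ω_7^6 = e^(-2πi·6/7)
= cos(-2π·6/7) + i·sin(-2π·6/7)
= cos(-12π/7) + i·sin(-12π/7)

ω_7^6 = cos(-12π/7) + i·sin(-12π/7) = 0.6235+0.7818i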